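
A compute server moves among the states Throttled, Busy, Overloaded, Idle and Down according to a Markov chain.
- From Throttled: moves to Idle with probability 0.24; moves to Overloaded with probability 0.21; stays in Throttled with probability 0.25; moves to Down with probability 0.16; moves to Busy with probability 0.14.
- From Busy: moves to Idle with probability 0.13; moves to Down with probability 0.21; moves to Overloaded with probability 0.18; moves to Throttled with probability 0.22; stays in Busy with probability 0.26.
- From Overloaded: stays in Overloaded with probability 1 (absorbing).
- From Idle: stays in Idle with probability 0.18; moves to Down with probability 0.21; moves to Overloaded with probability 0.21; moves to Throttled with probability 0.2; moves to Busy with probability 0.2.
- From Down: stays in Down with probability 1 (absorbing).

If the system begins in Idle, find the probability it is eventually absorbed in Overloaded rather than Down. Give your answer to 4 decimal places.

0.5059

Let h(s) be the probability of absorption at Overloaded starting from transient state s. Then h(Overloaded) = 1 and h(Down) = 0. By first-step analysis:
h(Throttled) = 0.25·h(Throttled) + 0.14·h(Busy) + 0.21·1 + 0.24·h(Idle) + 0.16·0
h(Busy) = 0.22·h(Throttled) + 0.26·h(Busy) + 0.18·1 + 0.13·h(Idle) + 0.21·0
h(Idle) = 0.2·h(Throttled) + 0.2·h(Busy) + 0.21·1 + 0.18·h(Idle) + 0.21·0
Solving: h(Throttled) = 0.5335, h(Busy) = 0.4907, h(Idle) = 0.5059.
Starting from Idle, the probability is 0.5059.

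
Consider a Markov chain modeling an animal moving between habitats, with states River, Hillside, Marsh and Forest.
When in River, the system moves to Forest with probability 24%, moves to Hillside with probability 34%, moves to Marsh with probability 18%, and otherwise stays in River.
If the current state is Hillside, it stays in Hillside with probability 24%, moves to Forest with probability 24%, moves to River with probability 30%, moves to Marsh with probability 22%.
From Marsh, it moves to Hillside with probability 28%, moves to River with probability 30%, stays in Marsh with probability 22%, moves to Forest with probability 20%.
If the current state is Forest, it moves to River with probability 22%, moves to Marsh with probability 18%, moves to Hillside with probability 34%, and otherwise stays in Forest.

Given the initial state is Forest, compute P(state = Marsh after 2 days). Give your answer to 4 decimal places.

Propagate the distribution vector 2 days from Forest.
After 0 days: (0.0000, 0.0000, 0.0000, 1.0000)
After 1 day: (0.2200, 0.3400, 0.1800, 0.2600)
After 2 days: (0.2660, 0.2952, 0.2008, 0.2380)
P(in Marsh after 2 days) = 0.2008

0.2008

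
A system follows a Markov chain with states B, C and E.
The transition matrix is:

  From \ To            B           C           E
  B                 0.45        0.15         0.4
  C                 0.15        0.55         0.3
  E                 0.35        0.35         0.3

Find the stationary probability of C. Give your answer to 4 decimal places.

0.3603

Let the stationary distribution be π with π = πP and π_1 + π_2 + π_3 = 1.
π_1 = 0.45·π_1 + 0.15·π_2 + 0.35·π_3
π_2 = 0.15·π_1 + 0.55·π_2 + 0.35·π_3
Solving with the normalization constraint gives π = (0.3088, 0.3603, 0.3309).
So the stationary probability of C is 0.3603.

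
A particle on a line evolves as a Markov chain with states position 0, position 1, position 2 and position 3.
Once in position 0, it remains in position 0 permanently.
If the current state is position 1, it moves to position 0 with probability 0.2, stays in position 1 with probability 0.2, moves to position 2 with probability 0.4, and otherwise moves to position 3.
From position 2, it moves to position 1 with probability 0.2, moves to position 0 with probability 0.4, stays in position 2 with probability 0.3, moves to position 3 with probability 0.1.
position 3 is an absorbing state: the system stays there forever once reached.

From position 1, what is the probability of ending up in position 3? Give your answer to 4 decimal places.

0.3750

Let h(s) be the probability of absorption at position 3 starting from transient state s. Then h(position 3) = 1 and h(position 0) = 0. By first-step analysis:
h(position 1) = 0.2·0 + 0.2·h(position 1) + 0.4·h(position 2) + 0.2·1
h(position 2) = 0.4·0 + 0.2·h(position 1) + 0.3·h(position 2) + 0.1·1
Solving: h(position 1) = 0.3750, h(position 2) = 0.2500.
Starting from position 1, the probability is 0.3750.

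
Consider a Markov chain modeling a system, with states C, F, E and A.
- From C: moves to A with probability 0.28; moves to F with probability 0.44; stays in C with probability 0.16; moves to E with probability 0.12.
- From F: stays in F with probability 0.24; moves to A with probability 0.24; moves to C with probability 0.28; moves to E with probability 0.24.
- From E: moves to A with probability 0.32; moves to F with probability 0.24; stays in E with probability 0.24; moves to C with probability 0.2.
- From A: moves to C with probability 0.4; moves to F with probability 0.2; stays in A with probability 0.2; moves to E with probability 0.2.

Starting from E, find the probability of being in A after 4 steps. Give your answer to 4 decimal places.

0.2559

Propagate the distribution vector 4 steps from E.
After 0 steps: (0.0000, 0.0000, 1.0000, 0.0000)
After 1 step: (0.2000, 0.2400, 0.2400, 0.3200)
After 2 steps: (0.2752, 0.2672, 0.2032, 0.2544)
After 3 steps: (0.2612, 0.2849, 0.1968, 0.2571)
After 4 steps: (0.2638, 0.2820, 0.1984, 0.2559)
P(in A after 4 steps) = 0.2559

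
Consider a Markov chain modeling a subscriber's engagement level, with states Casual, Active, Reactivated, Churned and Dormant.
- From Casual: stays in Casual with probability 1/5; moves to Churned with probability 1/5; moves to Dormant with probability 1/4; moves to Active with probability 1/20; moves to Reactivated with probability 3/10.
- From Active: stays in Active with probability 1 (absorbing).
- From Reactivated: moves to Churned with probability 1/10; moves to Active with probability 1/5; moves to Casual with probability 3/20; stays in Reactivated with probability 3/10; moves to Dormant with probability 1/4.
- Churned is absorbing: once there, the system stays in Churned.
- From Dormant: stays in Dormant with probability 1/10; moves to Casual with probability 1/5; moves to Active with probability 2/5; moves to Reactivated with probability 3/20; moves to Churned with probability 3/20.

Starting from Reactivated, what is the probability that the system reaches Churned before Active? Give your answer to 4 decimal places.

0.3695

Let h(s) be the probability of absorption at Churned starting from transient state s. Then h(Churned) = 1 and h(Active) = 0. By first-step analysis:
h(Casual) = 0.2·h(Casual) + 0.05·0 + 0.3·h(Reactivated) + 0.2·1 + 0.25·h(Dormant)
h(Reactivated) = 0.15·h(Casual) + 0.2·0 + 0.3·h(Reactivated) + 0.1·1 + 0.25·h(Dormant)
h(Dormant) = 0.2·h(Casual) + 0.4·0 + 0.15·h(Reactivated) + 0.15·1 + 0.1·h(Dormant)
Solving: h(Casual) = 0.4942, h(Reactivated) = 0.3695, h(Dormant) = 0.3381.
Starting from Reactivated, the probability is 0.3695.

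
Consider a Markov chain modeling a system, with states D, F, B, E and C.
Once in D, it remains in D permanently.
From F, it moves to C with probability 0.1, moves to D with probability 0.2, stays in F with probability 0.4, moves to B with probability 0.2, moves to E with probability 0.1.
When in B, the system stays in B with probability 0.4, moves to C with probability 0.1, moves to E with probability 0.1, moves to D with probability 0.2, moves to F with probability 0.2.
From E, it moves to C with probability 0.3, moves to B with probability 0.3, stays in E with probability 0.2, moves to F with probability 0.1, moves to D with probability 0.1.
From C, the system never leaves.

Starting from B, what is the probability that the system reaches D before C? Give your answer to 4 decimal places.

Let h(s) be the probability of absorption at D starting from transient state s. Then h(D) = 1 and h(C) = 0. By first-step analysis:
h(F) = 0.2·1 + 0.4·h(F) + 0.2·h(B) + 0.1·h(E) + 0.1·0
h(B) = 0.2·1 + 0.2·h(F) + 0.4·h(B) + 0.1·h(E) + 0.1·0
h(E) = 0.1·1 + 0.1·h(F) + 0.3·h(B) + 0.2·h(E) + 0.3·0
Solving: h(F) = 0.6071, h(B) = 0.6071, h(E) = 0.4286.
Starting from B, the probability is 0.6071.

0.6071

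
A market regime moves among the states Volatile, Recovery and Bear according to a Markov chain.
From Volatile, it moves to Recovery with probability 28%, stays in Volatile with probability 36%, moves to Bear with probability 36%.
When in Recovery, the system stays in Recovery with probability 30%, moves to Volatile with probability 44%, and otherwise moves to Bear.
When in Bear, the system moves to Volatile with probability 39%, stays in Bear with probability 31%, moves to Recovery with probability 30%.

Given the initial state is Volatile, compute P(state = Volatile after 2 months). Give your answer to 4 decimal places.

0.3932

Sum over the intermediate state after 1 month:
P = P(Volatile→Volatile)·P(Volatile→Volatile) + P(Volatile→Recovery)·P(Recovery→Volatile) + P(Volatile→Bear)·P(Bear→Volatile)
  = 0.36×0.36 + 0.28×0.44 + 0.36×0.39
  = 0.1296 + 0.1232 + 0.1404 = 0.3932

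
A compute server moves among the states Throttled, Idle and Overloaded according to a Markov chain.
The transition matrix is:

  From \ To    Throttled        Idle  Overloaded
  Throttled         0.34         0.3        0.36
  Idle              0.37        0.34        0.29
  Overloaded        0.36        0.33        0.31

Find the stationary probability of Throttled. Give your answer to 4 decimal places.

Let the stationary distribution be π with π = πP and π_1 + π_2 + π_3 = 1.
π_1 = 0.34·π_1 + 0.37·π_2 + 0.36·π_3
π_2 = 0.3·π_1 + 0.34·π_2 + 0.33·π_3
Solving with the normalization constraint gives π = (0.3561, 0.3225, 0.3214).
So the stationary probability of Throttled is 0.3561.

0.3561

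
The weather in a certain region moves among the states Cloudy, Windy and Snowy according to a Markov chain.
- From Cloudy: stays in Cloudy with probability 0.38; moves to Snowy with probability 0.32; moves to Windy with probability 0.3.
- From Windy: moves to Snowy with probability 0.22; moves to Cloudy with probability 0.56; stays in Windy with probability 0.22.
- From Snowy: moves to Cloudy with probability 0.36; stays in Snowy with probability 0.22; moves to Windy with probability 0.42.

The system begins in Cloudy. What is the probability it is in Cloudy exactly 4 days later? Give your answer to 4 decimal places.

Propagate the distribution vector 4 days from Cloudy.
After 0 days: (1.0000, 0.0000, 0.0000)
After 1 day: (0.3800, 0.3000, 0.3200)
After 2 days: (0.4276, 0.3144, 0.2580)
After 3 days: (0.4314, 0.3058, 0.2628)
After 4 days: (0.4298, 0.3071, 0.2631)
P(in Cloudy after 4 days) = 0.4298

0.4298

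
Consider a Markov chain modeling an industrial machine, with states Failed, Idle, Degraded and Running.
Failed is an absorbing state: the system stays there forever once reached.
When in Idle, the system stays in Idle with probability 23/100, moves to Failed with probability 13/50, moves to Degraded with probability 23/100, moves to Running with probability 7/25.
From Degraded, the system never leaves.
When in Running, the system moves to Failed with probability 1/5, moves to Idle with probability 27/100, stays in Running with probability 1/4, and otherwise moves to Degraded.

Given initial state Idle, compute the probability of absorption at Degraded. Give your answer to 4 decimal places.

0.4999

Let h(s) be the probability of absorption at Degraded starting from transient state s. Then h(Degraded) = 1 and h(Failed) = 0. By first-step analysis:
h(Idle) = 0.26·0 + 0.23·h(Idle) + 0.23·1 + 0.28·h(Running)
h(Running) = 0.2·0 + 0.27·h(Idle) + 0.28·1 + 0.25·h(Running)
Solving: h(Idle) = 0.4999, h(Running) = 0.5533.
Starting from Idle, the probability is 0.4999.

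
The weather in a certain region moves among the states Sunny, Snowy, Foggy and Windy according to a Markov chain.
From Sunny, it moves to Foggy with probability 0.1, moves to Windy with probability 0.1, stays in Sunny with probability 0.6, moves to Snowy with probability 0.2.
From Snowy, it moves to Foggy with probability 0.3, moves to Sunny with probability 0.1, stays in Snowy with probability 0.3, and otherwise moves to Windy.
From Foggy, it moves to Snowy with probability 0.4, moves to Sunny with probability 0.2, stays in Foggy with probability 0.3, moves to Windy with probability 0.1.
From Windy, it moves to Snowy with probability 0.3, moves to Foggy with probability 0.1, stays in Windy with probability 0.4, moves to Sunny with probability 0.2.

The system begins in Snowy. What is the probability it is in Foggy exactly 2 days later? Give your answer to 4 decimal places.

Propagate the distribution vector 2 days from Snowy.
After 0 days: (0.0000, 1.0000, 0.0000, 0.0000)
After 1 day: (0.1000, 0.3000, 0.3000, 0.3000)
After 2 days: (0.2100, 0.3200, 0.2200, 0.2500)
P(in Foggy after 2 days) = 0.2200

0.2200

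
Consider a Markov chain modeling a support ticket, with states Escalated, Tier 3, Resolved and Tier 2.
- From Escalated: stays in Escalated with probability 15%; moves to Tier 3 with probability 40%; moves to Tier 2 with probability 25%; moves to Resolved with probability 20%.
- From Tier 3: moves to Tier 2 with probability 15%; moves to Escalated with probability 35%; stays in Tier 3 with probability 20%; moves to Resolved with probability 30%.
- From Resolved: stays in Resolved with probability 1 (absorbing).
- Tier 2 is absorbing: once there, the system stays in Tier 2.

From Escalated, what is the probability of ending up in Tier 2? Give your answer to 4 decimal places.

Let h(s) be the probability of absorption at Tier 2 starting from transient state s. Then h(Tier 2) = 1 and h(Resolved) = 0. By first-step analysis:
h(Escalated) = 0.15·h(Escalated) + 0.4·h(Tier 3) + 0.2·0 + 0.25·1
h(Tier 3) = 0.35·h(Escalated) + 0.2·h(Tier 3) + 0.3·0 + 0.15·1
Solving: h(Escalated) = 0.4815, h(Tier 3) = 0.3981.
Starting from Escalated, the probability is 0.4815.

0.4815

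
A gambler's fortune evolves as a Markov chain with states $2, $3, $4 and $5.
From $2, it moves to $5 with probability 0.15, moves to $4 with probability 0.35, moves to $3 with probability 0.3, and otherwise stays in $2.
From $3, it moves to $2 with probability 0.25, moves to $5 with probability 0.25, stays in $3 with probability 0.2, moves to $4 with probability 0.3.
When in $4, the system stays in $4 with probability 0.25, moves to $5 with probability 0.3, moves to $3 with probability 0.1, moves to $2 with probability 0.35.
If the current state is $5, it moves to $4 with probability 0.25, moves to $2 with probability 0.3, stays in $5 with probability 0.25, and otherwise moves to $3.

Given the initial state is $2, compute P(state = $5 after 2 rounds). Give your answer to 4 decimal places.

0.2475

Propagate the distribution vector 2 rounds from $2.
After 0 rounds: (1.0000, 0.0000, 0.0000, 0.0000)
After 1 round: (0.2000, 0.3000, 0.3500, 0.1500)
After 2 rounds: (0.2825, 0.1850, 0.2850, 0.2475)
P(in $5 after 2 rounds) = 0.2475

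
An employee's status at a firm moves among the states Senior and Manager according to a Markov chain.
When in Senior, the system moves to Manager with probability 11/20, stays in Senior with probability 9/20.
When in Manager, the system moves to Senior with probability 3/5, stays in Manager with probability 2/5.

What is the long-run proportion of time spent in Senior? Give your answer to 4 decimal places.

Let the stationary distribution be π with π = πP and π_1 + π_2 = 1.
π_1 = 0.45·π_1 + 0.6·π_2
Solving with the normalization constraint gives π = (0.5217, 0.4783).
So the stationary probability of Senior is 0.5217.

0.5217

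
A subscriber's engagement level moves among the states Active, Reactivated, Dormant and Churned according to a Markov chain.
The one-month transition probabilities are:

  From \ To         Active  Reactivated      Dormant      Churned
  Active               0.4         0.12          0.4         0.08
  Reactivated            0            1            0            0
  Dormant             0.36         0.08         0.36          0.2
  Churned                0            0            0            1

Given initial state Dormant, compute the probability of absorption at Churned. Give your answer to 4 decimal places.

0.6200

Let h(s) be the probability of absorption at Churned starting from transient state s. Then h(Churned) = 1 and h(Reactivated) = 0. By first-step analysis:
h(Active) = 0.4·h(Active) + 0.12·0 + 0.4·h(Dormant) + 0.08·1
h(Dormant) = 0.36·h(Active) + 0.08·0 + 0.36·h(Dormant) + 0.2·1
Solving: h(Active) = 0.5467, h(Dormant) = 0.6200.
Starting from Dormant, the probability is 0.6200.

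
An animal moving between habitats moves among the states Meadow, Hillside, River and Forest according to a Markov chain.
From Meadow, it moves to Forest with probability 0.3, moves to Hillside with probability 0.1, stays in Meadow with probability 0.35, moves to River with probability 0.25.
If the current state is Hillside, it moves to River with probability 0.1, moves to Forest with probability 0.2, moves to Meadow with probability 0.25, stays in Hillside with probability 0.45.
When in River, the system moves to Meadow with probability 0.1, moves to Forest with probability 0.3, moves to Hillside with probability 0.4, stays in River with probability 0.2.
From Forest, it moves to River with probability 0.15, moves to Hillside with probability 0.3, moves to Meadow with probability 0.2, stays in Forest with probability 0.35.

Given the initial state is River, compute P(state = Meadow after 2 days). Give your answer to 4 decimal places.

0.2150

Propagate the distribution vector 2 days from River.
After 0 days: (0.0000, 0.0000, 1.0000, 0.0000)
After 1 day: (0.1000, 0.4000, 0.2000, 0.3000)
After 2 days: (0.2150, 0.3600, 0.1500, 0.2750)
P(in Meadow after 2 days) = 0.2150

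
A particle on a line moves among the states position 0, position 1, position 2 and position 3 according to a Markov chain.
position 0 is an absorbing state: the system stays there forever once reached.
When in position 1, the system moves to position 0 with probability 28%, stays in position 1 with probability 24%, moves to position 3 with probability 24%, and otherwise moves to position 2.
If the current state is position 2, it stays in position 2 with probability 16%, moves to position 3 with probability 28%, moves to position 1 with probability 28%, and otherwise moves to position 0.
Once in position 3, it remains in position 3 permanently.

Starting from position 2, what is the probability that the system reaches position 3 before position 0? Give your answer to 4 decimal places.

Let h(s) be the probability of absorption at position 3 starting from transient state s. Then h(position 3) = 1 and h(position 0) = 0. By first-step analysis:
h(position 1) = 0.28·0 + 0.24·h(position 1) + 0.24·h(position 2) + 0.24·1
h(position 2) = 0.28·0 + 0.28·h(position 1) + 0.16·h(position 2) + 0.28·1
Solving: h(position 1) = 0.4706, h(position 2) = 0.4902.
Starting from position 2, the probability is 0.4902.

0.4902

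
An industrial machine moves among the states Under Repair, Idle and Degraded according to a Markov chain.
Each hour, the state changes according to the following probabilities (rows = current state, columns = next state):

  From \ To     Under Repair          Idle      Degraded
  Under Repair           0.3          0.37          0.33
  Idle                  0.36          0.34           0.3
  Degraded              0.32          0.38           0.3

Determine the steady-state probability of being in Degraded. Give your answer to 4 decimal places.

Let the stationary distribution be π with π = πP and π_1 + π_2 + π_3 = 1.
π_1 = 0.3·π_1 + 0.36·π_2 + 0.32·π_3
π_2 = 0.37·π_1 + 0.34·π_2 + 0.38·π_3
Solving with the normalization constraint gives π = (0.3279, 0.3622, 0.3098).
So the stationary probability of Degraded is 0.3098.

0.3098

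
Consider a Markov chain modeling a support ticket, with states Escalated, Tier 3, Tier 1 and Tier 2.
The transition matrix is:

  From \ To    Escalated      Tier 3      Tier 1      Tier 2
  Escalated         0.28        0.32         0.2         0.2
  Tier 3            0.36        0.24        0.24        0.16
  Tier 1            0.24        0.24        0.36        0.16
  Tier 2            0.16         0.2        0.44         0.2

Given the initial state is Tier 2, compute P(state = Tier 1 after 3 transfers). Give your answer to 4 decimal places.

Propagate the distribution vector 3 transfers from Tier 2.
After 0 transfers: (0.0000, 0.0000, 0.0000, 1.0000)
After 1 transfer: (0.1600, 0.2000, 0.4400, 0.2000)
After 2 transfers: (0.2544, 0.2448, 0.3264, 0.1744)
After 3 transfers: (0.2656, 0.2534, 0.3039, 0.1772)
P(in Tier 1 after 3 transfers) = 0.3039

0.3039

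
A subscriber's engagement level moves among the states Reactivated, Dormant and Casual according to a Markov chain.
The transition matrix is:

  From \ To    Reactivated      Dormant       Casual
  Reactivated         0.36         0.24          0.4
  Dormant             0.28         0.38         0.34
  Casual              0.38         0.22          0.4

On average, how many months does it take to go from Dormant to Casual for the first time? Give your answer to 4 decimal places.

Let t(s) be the expected number of months to first reach Casual from state s, with t(Casual) = 0. Conditioning on the first month:
t(Reactivated) = 1 + 0.36·t(Reactivated) + 0.24·t(Dormant)
t(Dormant) = 1 + 0.28·t(Reactivated) + 0.38·t(Dormant)
Solving: t(Reactivated) = 2.6092, t(Dormant) = 2.7913.
Expected months from Dormant to Casual: 2.7913.

2.7913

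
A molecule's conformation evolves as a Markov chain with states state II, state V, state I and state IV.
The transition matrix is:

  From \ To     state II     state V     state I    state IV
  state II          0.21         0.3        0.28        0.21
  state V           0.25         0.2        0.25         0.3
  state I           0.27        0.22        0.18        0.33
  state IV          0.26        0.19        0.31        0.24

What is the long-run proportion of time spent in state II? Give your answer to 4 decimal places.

Let the stationary distribution be π with π = πP and π_1 + π_2 + π_3 + π_4 = 1.
π_1 = 0.21·π_1 + 0.25·π_2 + 0.27·π_3 + 0.26·π_4
π_2 = 0.3·π_1 + 0.2·π_2 + 0.22·π_3 + 0.19·π_4
π_3 = 0.28·π_1 + 0.25·π_2 + 0.18·π_3 + 0.31·π_4
Solving with the normalization constraint gives π = (0.2479, 0.2272, 0.2557, 0.2692).
So the stationary probability of state II is 0.2479.

0.2479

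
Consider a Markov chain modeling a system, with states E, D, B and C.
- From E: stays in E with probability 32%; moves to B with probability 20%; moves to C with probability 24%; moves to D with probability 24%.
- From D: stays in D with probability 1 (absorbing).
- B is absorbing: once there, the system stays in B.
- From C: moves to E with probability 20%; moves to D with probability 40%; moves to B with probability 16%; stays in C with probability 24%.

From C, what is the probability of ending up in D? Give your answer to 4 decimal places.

Let h(s) be the probability of absorption at D starting from transient state s. Then h(D) = 1 and h(B) = 0. By first-step analysis:
h(E) = 0.32·h(E) + 0.24·1 + 0.2·0 + 0.24·h(C)
h(C) = 0.2·h(E) + 0.4·1 + 0.16·0 + 0.24·h(C)
Solving: h(E) = 0.5939, h(C) = 0.6826.
Starting from C, the probability is 0.6826.

0.6826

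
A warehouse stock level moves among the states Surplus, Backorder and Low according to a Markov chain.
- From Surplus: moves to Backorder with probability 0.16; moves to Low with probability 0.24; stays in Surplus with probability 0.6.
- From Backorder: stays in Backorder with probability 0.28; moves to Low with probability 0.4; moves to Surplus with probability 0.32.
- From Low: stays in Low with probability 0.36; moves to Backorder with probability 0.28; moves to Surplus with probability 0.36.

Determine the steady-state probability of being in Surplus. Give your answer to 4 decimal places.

0.4619

Let the stationary distribution be π with π = πP and π_1 + π_2 + π_3 = 1.
π_1 = 0.6·π_1 + 0.32·π_2 + 0.36·π_3
π_2 = 0.16·π_1 + 0.28·π_2 + 0.28·π_3
Solving with the normalization constraint gives π = (0.4619, 0.2246, 0.3136).
So the stationary probability of Surplus is 0.4619.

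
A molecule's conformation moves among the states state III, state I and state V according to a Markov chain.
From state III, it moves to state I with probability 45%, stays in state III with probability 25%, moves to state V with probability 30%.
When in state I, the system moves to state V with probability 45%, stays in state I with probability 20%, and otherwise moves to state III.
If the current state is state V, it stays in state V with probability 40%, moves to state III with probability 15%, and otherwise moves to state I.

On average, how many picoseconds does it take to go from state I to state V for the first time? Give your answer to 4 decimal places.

2.4859

Let t(s) be the expected number of picoseconds to first reach state V from state s, with t(state V) = 0. Conditioning on the first picosecond:
t(state III) = 1 + 0.25·t(state III) + 0.45·t(state I)
t(state I) = 1 + 0.35·t(state III) + 0.2·t(state I)
Solving: t(state III) = 2.8249, t(state I) = 2.4859.
Expected picoseconds from state I to state V: 2.4859.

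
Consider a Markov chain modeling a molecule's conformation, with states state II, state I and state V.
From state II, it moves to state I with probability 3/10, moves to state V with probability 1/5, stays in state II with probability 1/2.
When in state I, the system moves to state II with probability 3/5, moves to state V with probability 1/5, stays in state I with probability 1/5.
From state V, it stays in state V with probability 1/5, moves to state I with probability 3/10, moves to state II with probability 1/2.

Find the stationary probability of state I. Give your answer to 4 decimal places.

Let the stationary distribution be π with π = πP and π_1 + π_2 + π_3 = 1.
π_1 = 0.5·π_1 + 0.6·π_2 + 0.5·π_3
π_2 = 0.3·π_1 + 0.2·π_2 + 0.3·π_3
Solving with the normalization constraint gives π = (0.5273, 0.2727, 0.2000).
So the stationary probability of state I is 0.2727.

0.2727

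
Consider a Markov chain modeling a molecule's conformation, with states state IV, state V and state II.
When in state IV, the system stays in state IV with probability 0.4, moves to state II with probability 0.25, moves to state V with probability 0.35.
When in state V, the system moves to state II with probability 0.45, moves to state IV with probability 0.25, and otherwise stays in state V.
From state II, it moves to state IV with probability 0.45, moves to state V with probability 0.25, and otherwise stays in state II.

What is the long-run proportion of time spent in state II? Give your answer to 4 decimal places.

0.3268

Let the stationary distribution be π with π = πP and π_1 + π_2 + π_3 = 1.
π_1 = 0.4·π_1 + 0.25·π_2 + 0.45·π_3
π_2 = 0.35·π_1 + 0.3·π_2 + 0.25·π_3
Solving with the normalization constraint gives π = (0.3710, 0.3022, 0.3268).
So the stationary probability of state II is 0.3268.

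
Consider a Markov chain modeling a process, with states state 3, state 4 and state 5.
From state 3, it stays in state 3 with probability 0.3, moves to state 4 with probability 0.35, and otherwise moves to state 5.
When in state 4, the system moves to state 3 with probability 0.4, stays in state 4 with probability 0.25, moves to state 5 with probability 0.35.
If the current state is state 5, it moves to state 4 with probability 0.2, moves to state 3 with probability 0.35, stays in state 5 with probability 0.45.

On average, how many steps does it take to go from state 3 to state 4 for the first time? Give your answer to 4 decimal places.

Let t(s) be the expected number of steps to first reach state 4 from state s, with t(state 4) = 0. Conditioning on the first step:
t(state 3) = 1 + 0.3·t(state 3) + 0.35·t(state 5)
t(state 5) = 1 + 0.35·t(state 3) + 0.45·t(state 5)
Solving: t(state 3) = 3.4286, t(state 5) = 4.0000.
Expected steps from state 3 to state 4: 3.4286.

3.4286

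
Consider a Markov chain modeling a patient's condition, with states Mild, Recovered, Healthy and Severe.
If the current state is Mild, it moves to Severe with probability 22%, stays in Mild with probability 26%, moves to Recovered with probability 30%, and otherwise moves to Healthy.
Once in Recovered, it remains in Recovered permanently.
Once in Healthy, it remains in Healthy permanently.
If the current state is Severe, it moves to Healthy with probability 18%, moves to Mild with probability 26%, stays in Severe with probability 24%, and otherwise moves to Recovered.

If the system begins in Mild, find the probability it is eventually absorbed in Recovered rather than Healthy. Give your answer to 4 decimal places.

Let h(s) be the probability of absorption at Recovered starting from transient state s. Then h(Recovered) = 1 and h(Healthy) = 0. By first-step analysis:
h(Mild) = 0.26·h(Mild) + 0.3·1 + 0.22·0 + 0.22·h(Severe)
h(Severe) = 0.26·h(Mild) + 0.32·1 + 0.18·0 + 0.24·h(Severe)
Solving: h(Mild) = 0.5907, h(Severe) = 0.6231.
Starting from Mild, the probability is 0.5907.

0.5907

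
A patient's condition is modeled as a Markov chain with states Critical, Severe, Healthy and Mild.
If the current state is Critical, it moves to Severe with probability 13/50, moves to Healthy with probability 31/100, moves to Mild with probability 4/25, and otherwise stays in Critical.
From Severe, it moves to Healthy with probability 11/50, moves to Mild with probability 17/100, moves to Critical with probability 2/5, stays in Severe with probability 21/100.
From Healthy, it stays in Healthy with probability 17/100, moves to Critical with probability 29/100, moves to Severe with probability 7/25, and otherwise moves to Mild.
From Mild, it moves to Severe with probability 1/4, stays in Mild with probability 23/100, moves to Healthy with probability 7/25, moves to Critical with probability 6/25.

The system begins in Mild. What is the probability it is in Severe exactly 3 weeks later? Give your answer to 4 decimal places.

Propagate the distribution vector 3 weeks from Mild.
After 0 weeks: (0.0000, 0.0000, 0.0000, 1.0000)
After 1 week: (0.2400, 0.2500, 0.2800, 0.2300)
After 2 weeks: (0.3012, 0.2508, 0.2414, 0.2066)
After 3 weeks: (0.3012, 0.2502, 0.2474, 0.2011)
P(in Severe after 3 weeks) = 0.2502

0.2502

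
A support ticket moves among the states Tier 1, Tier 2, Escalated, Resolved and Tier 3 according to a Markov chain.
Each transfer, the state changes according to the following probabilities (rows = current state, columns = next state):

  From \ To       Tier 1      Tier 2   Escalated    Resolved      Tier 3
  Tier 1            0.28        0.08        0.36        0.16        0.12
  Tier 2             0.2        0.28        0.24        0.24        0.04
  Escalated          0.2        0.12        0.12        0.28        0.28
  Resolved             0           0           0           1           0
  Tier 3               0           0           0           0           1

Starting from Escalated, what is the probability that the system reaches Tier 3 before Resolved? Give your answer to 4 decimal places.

0.4619

Let h(s) be the probability of absorption at Tier 3 starting from transient state s. Then h(Tier 3) = 1 and h(Resolved) = 0. By first-step analysis:
h(Tier 1) = 0.28·h(Tier 1) + 0.08·h(Tier 2) + 0.36·h(Escalated) + 0.16·0 + 0.12·1
h(Tier 2) = 0.2·h(Tier 1) + 0.28·h(Tier 2) + 0.24·h(Escalated) + 0.24·0 + 0.04·1
h(Escalated) = 0.2·h(Tier 1) + 0.12·h(Tier 2) + 0.12·h(Escalated) + 0.28·0 + 0.28·1
Solving: h(Tier 1) = 0.4343, h(Tier 2) = 0.3302, h(Escalated) = 0.4619.
Starting from Escalated, the probability is 0.4619.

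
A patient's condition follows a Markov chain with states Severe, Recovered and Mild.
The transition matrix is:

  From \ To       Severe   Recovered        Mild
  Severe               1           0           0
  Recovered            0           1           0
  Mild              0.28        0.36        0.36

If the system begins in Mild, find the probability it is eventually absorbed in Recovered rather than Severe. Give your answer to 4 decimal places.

0.5625

Let h(s) be the probability of absorption at Recovered starting from transient state s. Then h(Recovered) = 1 and h(Severe) = 0. By first-step analysis:
h(Mild) = 0.28·0 + 0.36·1 + 0.36·h(Mild)
Solving: h(Mild) = 0.5625.
Starting from Mild, the probability is 0.5625.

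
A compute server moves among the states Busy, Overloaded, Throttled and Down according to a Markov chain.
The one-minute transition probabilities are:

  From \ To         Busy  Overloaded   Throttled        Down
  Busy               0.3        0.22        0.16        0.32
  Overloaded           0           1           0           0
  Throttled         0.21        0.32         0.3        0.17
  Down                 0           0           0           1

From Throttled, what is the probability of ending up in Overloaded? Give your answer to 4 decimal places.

Let h(s) be the probability of absorption at Overloaded starting from transient state s. Then h(Overloaded) = 1 and h(Down) = 0. By first-step analysis:
h(Busy) = 0.3·h(Busy) + 0.22·1 + 0.16·h(Throttled) + 0.32·0
h(Throttled) = 0.21·h(Busy) + 0.32·1 + 0.3·h(Throttled) + 0.17·0
Solving: h(Busy) = 0.4496, h(Throttled) = 0.5920.
Starting from Throttled, the probability is 0.5920.

0.5920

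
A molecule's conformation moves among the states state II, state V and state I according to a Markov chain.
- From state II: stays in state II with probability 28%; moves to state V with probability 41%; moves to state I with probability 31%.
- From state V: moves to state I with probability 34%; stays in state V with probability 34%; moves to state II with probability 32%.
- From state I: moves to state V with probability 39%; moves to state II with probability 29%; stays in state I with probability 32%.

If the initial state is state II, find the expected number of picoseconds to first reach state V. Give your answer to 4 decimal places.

2.4769

Let t(s) be the expected number of picoseconds to first reach state V from state s, with t(state V) = 0. Conditioning on the first picosecond:
t(state II) = 1 + 0.28·t(state II) + 0.31·t(state I)
t(state I) = 1 + 0.29·t(state II) + 0.32·t(state I)
Solving: t(state II) = 2.4769, t(state I) = 2.5269.
Expected picoseconds from state II to state V: 2.4769.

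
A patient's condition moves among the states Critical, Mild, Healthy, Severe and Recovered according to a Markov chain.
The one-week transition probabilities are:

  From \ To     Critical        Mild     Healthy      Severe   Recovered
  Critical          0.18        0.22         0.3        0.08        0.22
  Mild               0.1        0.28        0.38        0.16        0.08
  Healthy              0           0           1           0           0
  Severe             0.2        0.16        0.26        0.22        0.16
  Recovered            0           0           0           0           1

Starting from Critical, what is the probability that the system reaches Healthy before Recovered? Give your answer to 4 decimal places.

Let h(s) be the probability of absorption at Healthy starting from transient state s. Then h(Healthy) = 1 and h(Recovered) = 0. By first-step analysis:
h(Critical) = 0.18·h(Critical) + 0.22·h(Mild) + 0.3·1 + 0.08·h(Severe) + 0.22·0
h(Mild) = 0.1·h(Critical) + 0.28·h(Mild) + 0.38·1 + 0.16·h(Severe) + 0.08·0
h(Severe) = 0.2·h(Critical) + 0.16·h(Mild) + 0.26·1 + 0.22·h(Severe) + 0.16·0
Solving: h(Critical) = 0.6335, h(Mild) = 0.7606, h(Severe) = 0.6518.
Starting from Critical, the probability is 0.6335.

0.6335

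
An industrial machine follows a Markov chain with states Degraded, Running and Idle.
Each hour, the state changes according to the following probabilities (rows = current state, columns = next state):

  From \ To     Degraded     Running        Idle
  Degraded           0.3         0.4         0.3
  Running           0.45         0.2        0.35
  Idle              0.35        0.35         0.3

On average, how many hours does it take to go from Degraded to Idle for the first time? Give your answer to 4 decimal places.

Let t(s) be the expected number of hours to first reach Idle from state s, with t(Idle) = 0. Conditioning on the first hour:
t(Degraded) = 1 + 0.3·t(Degraded) + 0.4·t(Running)
t(Running) = 1 + 0.45·t(Degraded) + 0.2·t(Running)
Solving: t(Degraded) = 3.1579, t(Running) = 3.0263.
Expected hours from Degraded to Idle: 3.1579.

3.1579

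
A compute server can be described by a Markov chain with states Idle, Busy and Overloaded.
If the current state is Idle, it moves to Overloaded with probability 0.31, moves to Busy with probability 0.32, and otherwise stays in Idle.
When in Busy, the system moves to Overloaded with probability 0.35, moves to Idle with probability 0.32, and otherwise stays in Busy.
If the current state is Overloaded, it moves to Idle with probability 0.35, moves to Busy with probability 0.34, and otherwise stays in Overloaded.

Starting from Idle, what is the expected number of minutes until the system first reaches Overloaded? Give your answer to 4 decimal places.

Let t(s) be the expected number of minutes to first reach Overloaded from state s, with t(Overloaded) = 0. Conditioning on the first minute:
t(Idle) = 1 + 0.37·t(Idle) + 0.32·t(Busy)
t(Busy) = 1 + 0.32·t(Idle) + 0.33·t(Busy)
Solving: t(Idle) = 3.0967, t(Busy) = 2.9715.
Expected minutes from Idle to Overloaded: 3.0967.

3.0967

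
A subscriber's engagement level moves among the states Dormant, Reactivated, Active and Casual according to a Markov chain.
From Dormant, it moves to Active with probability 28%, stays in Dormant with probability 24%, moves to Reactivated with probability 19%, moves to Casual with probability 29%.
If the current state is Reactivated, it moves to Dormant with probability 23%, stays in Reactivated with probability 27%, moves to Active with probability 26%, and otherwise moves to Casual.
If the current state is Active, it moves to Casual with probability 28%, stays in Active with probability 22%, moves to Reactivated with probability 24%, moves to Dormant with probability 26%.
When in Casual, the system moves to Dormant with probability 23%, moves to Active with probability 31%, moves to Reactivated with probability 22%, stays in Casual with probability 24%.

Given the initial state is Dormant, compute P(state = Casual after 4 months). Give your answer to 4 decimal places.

0.2627

Propagate the distribution vector 4 months from Dormant.
After 0 months: (1.0000, 0.0000, 0.0000, 0.0000)
After 1 month: (0.2400, 0.1900, 0.2800, 0.2900)
After 2 months: (0.2408, 0.2279, 0.2681, 0.2632)
After 3 months: (0.2405, 0.2295, 0.2673, 0.2628)
After 4 months: (0.2404, 0.2296, 0.2673, 0.2627)
P(in Casual after 4 months) = 0.2627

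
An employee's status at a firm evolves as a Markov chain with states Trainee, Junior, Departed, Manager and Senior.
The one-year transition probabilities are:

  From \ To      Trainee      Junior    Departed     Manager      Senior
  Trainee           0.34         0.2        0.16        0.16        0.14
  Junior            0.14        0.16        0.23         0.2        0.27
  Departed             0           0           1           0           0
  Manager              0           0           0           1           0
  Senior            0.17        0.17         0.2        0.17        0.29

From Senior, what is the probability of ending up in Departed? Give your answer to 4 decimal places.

Let h(s) be the probability of absorption at Departed starting from transient state s. Then h(Departed) = 1 and h(Manager) = 0. By first-step analysis:
h(Trainee) = 0.34·h(Trainee) + 0.2·h(Junior) + 0.16·1 + 0.16·0 + 0.14·h(Senior)
h(Junior) = 0.14·h(Trainee) + 0.16·h(Junior) + 0.23·1 + 0.2·0 + 0.27·h(Senior)
h(Senior) = 0.17·h(Trainee) + 0.17·h(Junior) + 0.2·1 + 0.17·0 + 0.29·h(Senior)
Solving: h(Trainee) = 0.5163, h(Junior) = 0.5310, h(Senior) = 0.5324.
Starting from Senior, the probability is 0.5324.

0.5324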